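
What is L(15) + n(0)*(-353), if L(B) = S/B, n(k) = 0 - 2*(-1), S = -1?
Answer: -10591/15 ≈ -706.07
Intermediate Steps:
n(k) = 2 (n(k) = 0 + 2 = 2)
L(B) = -1/B
L(15) + n(0)*(-353) = -1/15 + 2*(-353) = -1*1/15 - 706 = -1/15 - 706 = -10591/15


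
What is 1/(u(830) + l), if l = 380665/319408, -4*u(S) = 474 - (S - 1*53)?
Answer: 319408/24575821 ≈ 0.012997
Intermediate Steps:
u(S) = -527/4 + S/4 (u(S) = -(474 - (S - 1*53))/4 = -(474 - (S - 53))/4 = -(474 - (-53 + S))/4 = -(474 + (53 - S))/4 = -(527 - S)/4 = -527/4 + S/4)
l = 380665/319408 (l = 380665*(1/319408) = 380665/319408 ≈ 1.1918)
1/(u(830) + l) = 1/((-527/4 + (¼)*830) + 380665/319408) = 1/((-527/4 + 415/2) + 380665/319408) = 1/(303/4 + 380665/319408) = 1/(24575821/319408) = 319408/24575821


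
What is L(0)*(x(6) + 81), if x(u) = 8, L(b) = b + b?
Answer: 0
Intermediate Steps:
L(b) = 2*b
L(0)*(x(6) + 81) = (2*0)*(8 + 81) = 0*89 = 0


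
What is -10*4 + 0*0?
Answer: -40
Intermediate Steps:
-10*4 + 0*0 = -40 + 0 = -40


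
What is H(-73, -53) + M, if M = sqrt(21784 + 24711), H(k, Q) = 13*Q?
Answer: -689 + sqrt(46495) ≈ -473.37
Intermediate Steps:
M = sqrt(46495) ≈ 215.63
H(-73, -53) + M = 13*(-53) + sqrt(46495) = -689 + sqrt(46495)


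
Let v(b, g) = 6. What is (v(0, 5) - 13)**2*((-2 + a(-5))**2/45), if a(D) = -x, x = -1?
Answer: 49/45 ≈ 1.0889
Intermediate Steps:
a(D) = 1 (a(D) = -1*(-1) = 1)
(v(0, 5) - 13)**2*((-2 + a(-5))**2/45) = (6 - 13)**2*((-2 + 1)**2/45) = (-7)**2*((-1)**2*(1/45)) = 49*(1*(1/45)) = 49*(1/45) = 49/45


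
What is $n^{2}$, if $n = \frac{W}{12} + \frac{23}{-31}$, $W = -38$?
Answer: $\frac{528529}{34596} \approx 15.277$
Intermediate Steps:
$n = - \frac{727}{186}$ ($n = - \frac{38}{12} + \frac{23}{-31} = \left(-38\right) \frac{1}{12} + 23 \left(- \frac{1}{31}\right) = - \frac{19}{6} - \frac{23}{31} = - \frac{727}{186} \approx -3.9086$)
$n^{2} = \left(- \frac{727}{186}\right)^{2} = \frac{528529}{34596}$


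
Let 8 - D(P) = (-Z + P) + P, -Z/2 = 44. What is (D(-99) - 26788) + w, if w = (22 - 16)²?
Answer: -26634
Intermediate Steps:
Z = -88 (Z = -2*44 = -88)
w = 36 (w = 6² = 36)
D(P) = -80 - 2*P (D(P) = 8 - ((-1*(-88) + P) + P) = 8 - ((88 + P) + P) = 8 - (88 + 2*P) = 8 + (-88 - 2*P) = -80 - 2*P)
(D(-99) - 26788) + w = ((-80 - 2*(-99)) - 26788) + 36 = ((-80 + 198) - 26788) + 36 = (118 - 26788) + 36 = -26670 + 36 = -26634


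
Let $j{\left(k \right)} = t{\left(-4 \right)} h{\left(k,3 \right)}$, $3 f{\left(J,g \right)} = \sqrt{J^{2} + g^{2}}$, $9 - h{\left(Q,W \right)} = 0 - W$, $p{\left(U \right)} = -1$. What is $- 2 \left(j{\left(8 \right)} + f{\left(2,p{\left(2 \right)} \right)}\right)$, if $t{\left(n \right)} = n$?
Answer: $96 - \frac{2 \sqrt{5}}{3} \approx 94.509$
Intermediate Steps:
$h{\left(Q,W \right)} = 9 + W$ ($h{\left(Q,W \right)} = 9 - \left(0 - W\right) = 9 - - W = 9 + W$)
$f{\left(J,g \right)} = \frac{\sqrt{J^{2} + g^{2}}}{3}$
$j{\left(k \right)} = -48$ ($j{\left(k \right)} = - 4 \left(9 + 3\right) = \left(-4\right) 12 = -48$)
$- 2 \left(j{\left(8 \right)} + f{\left(2,p{\left(2 \right)} \right)}\right) = - 2 \left(-48 + \frac{\sqrt{2^{2} + \left(-1\right)^{2}}}{3}\right) = - 2 \left(-48 + \frac{\sqrt{4 + 1}}{3}\right) = - 2 \left(-48 + \frac{\sqrt{5}}{3}\right) = 96 - \frac{2 \sqrt{5}}{3}$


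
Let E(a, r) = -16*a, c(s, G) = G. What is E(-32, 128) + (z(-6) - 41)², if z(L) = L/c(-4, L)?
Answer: 2112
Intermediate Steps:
z(L) = 1 (z(L) = L/L = 1)
E(-32, 128) + (z(-6) - 41)² = -16*(-32) + (1 - 41)² = 512 + (-40)² = 512 + 1600 = 2112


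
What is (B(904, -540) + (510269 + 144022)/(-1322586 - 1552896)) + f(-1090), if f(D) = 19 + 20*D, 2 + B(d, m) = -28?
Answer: -6968643577/319498 ≈ -21811.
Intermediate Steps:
B(d, m) = -30 (B(d, m) = -2 - 28 = -30)
(B(904, -540) + (510269 + 144022)/(-1322586 - 1552896)) + f(-1090) = (-30 + (510269 + 144022)/(-1322586 - 1552896)) + (19 + 20*(-1090)) = (-30 + 654291/(-2875482)) + (19 - 21800) = (-30 + 654291*(-1/2875482)) - 21781 = (-30 - 72699/319498) - 21781 = -9657639/319498 - 21781 = -6968643577/319498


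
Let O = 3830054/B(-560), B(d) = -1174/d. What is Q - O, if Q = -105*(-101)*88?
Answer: -524603240/587 ≈ -8.9370e+5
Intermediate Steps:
O = 1072415120/587 (O = 3830054/((-1174/(-560))) = 3830054/((-1174*(-1/560))) = 3830054/(587/280) = 3830054*(280/587) = 1072415120/587 ≈ 1.8269e+6)
Q = 933240 (Q = 10605*88 = 933240)
Q - O = 933240 - 1*1072415120/587 = 933240 - 1072415120/587 = -524603240/587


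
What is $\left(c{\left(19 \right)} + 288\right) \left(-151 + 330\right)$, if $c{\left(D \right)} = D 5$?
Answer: $68557$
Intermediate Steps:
$c{\left(D \right)} = 5 D$
$\left(c{\left(19 \right)} + 288\right) \left(-151 + 330\right) = \left(5 \cdot 19 + 288\right) \left(-151 + 330\right) = \left(95 + 288\right) 179 = 383 \cdot 179 = 68557$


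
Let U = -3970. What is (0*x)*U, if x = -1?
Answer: 0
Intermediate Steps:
(0*x)*U = (0*(-1))*(-3970) = 0*(-3970) = 0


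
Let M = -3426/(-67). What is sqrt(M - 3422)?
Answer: 2*I*sqrt(3782954)/67 ≈ 58.059*I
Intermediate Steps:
M = 3426/67 (M = -3426*(-1/67) = 3426/67 ≈ 51.134)
sqrt(M - 3422) = sqrt(3426/67 - 3422) = sqrt(-225848/67) = 2*I*sqrt(3782954)/67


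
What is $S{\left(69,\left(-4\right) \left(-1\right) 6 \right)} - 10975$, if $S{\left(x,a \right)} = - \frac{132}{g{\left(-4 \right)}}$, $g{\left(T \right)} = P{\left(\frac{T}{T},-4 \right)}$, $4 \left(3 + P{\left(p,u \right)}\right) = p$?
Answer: $-10927$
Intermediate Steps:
$P{\left(p,u \right)} = -3 + \frac{p}{4}$
$g{\left(T \right)} = - \frac{11}{4}$ ($g{\left(T \right)} = -3 + \frac{T \frac{1}{T}}{4} = -3 + \frac{1}{4} \cdot 1 = -3 + \frac{1}{4} = - \frac{11}{4}$)
$S{\left(x,a \right)} = 48$ ($S{\left(x,a \right)} = - \frac{132}{- \frac{11}{4}} = \left(-132\right) \left(- \frac{4}{11}\right) = 48$)
$S{\left(69,\left(-4\right) \left(-1\right) 6 \right)} - 10975 = 48 - 10975 = -10927$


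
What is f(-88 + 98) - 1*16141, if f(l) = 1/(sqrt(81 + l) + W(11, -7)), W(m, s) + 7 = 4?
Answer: -1323559/82 + sqrt(91)/82 ≈ -16141.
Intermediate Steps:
W(m, s) = -3 (W(m, s) = -7 + 4 = -3)
f(l) = 1/(-3 + sqrt(81 + l)) (f(l) = 1/(sqrt(81 + l) - 3) = 1/(-3 + sqrt(81 + l)))
f(-88 + 98) - 1*16141 = 1/(-3 + sqrt(81 + (-88 + 98))) - 1*16141 = 1/(-3 + sqrt(81 + 10)) - 16141 = 1/(-3 + sqrt(91)) - 16141 = -16141 + 1/(-3 + sqrt(91))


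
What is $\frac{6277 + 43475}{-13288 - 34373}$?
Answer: $- \frac{16584}{15887} \approx -1.0439$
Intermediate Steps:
$\frac{6277 + 43475}{-13288 - 34373} = \frac{49752}{-47661} = 49752 \left(- \frac{1}{47661}\right) = - \frac{16584}{15887}$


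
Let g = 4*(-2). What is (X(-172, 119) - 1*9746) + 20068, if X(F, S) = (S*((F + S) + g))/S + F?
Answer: 10089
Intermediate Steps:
g = -8
X(F, S) = -8 + S + 2*F (X(F, S) = (S*((F + S) - 8))/S + F = (S*(-8 + F + S))/S + F = (-8 + F + S) + F = -8 + S + 2*F)
(X(-172, 119) - 1*9746) + 20068 = ((-8 + 119 + 2*(-172)) - 1*9746) + 20068 = ((-8 + 119 - 344) - 9746) + 20068 = (-233 - 9746) + 20068 = -9979 + 20068 = 10089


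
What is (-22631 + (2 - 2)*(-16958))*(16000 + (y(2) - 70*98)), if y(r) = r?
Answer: -206892602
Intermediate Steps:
(-22631 + (2 - 2)*(-16958))*(16000 + (y(2) - 70*98)) = (-22631 + (2 - 2)*(-16958))*(16000 + (2 - 70*98)) = (-22631 + 0*(-16958))*(16000 + (2 - 6860)) = (-22631 + 0)*(16000 - 6858) = -22631*9142 = -206892602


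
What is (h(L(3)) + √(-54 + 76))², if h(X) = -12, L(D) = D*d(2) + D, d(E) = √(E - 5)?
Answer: (12 - √22)² ≈ 53.430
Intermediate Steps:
d(E) = √(-5 + E)
L(D) = D + I*D*√3 (L(D) = D*√(-5 + 2) + D = D*√(-3) + D = D*(I*√3) + D = I*D*√3 + D = D + I*D*√3)
(h(L(3)) + √(-54 + 76))² = (-12 + √(-54 + 76))² = (-12 + √22)²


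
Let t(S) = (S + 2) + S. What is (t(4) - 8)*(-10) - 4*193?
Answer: -792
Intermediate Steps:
t(S) = 2 + 2*S (t(S) = (2 + S) + S = 2 + 2*S)
(t(4) - 8)*(-10) - 4*193 = ((2 + 2*4) - 8)*(-10) - 4*193 = ((2 + 8) - 8)*(-10) - 772 = (10 - 8)*(-10) - 772 = 2*(-10) - 772 = -20 - 772 = -792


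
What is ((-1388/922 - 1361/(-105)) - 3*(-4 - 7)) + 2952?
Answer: 145043476/48405 ≈ 2996.5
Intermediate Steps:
((-1388/922 - 1361/(-105)) - 3*(-4 - 7)) + 2952 = ((-1388*1/922 - 1361*(-1/105)) - 3*(-11)) + 2952 = ((-694/461 + 1361/105) + 33) + 2952 = (554551/48405 + 33) + 2952 = 2151916/48405 + 2952 = 145043476/48405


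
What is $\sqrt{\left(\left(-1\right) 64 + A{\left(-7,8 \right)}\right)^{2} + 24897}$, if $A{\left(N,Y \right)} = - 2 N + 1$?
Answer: $\sqrt{27298} \approx 165.22$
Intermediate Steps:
$A{\left(N,Y \right)} = 1 - 2 N$
$\sqrt{\left(\left(-1\right) 64 + A{\left(-7,8 \right)}\right)^{2} + 24897} = \sqrt{\left(\left(-1\right) 64 + \left(1 - -14\right)\right)^{2} + 24897} = \sqrt{\left(-64 + \left(1 + 14\right)\right)^{2} + 24897} = \sqrt{\left(-64 + 15\right)^{2} + 24897} = \sqrt{\left(-49\right)^{2} + 24897} = \sqrt{2401 + 24897} = \sqrt{27298}$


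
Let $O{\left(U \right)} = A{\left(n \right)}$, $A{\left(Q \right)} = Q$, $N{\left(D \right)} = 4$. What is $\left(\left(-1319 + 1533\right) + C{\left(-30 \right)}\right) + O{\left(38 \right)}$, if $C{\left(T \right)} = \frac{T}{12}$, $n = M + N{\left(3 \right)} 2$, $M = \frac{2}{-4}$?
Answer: $219$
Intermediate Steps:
$M = - \frac{1}{2}$ ($M = 2 \left(- \frac{1}{4}\right) = - \frac{1}{2} \approx -0.5$)
$n = \frac{15}{2}$ ($n = - \frac{1}{2} + 4 \cdot 2 = - \frac{1}{2} + 8 = \frac{15}{2} \approx 7.5$)
$C{\left(T \right)} = \frac{T}{12}$ ($C{\left(T \right)} = T \frac{1}{12} = \frac{T}{12}$)
$O{\left(U \right)} = \frac{15}{2}$
$\left(\left(-1319 + 1533\right) + C{\left(-30 \right)}\right) + O{\left(38 \right)} = \left(\left(-1319 + 1533\right) + \frac{1}{12} \left(-30\right)\right) + \frac{15}{2} = \left(214 - \frac{5}{2}\right) + \frac{15}{2} = \frac{423}{2} + \frac{15}{2} = 219$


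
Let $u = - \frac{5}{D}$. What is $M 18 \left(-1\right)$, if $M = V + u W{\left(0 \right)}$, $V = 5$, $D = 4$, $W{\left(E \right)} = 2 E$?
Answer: $-90$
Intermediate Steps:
$u = - \frac{5}{4} \approx -1.25$
$M = 5$ ($M = 5 - \frac{5 \cdot 2 \cdot 0}{4} = 5 - 0 = 5 + 0 = 5$)
$M 18 \left(-1\right) = 5 \cdot 18 \left(-1\right) = 90 \left(-1\right) = -90$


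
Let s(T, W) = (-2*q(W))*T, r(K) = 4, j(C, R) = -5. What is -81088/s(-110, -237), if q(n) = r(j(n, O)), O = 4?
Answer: -5068/55 ≈ -92.146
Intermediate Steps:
q(n) = 4
s(T, W) = -8*T (s(T, W) = (-2*4)*T = -8*T)
-81088/s(-110, -237) = -81088/((-8*(-110))) = -81088/880 = -81088*1/880 = -5068/55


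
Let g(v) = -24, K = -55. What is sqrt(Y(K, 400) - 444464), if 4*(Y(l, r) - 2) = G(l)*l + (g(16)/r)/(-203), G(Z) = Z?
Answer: I*sqrt(7313868099482)/4060 ≈ 666.11*I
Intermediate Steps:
Y(l, r) = 2 + l**2/4 + 6/(203*r) (Y(l, r) = 2 + (l*l - 24/r/(-203))/4 = 2 + (l**2 - 24/r*(-1/203))/4 = 2 + (l**2 + 24/(203*r))/4 = 2 + (l**2/4 + 6/(203*r)) = 2 + l**2/4 + 6/(203*r))
sqrt(Y(K, 400) - 444464) = sqrt((2 + (1/4)*(-55)**2 + (6/203)/400) - 444464) = sqrt((2 + (1/4)*3025 + (6/203)*(1/400)) - 444464) = sqrt((2 + 3025/4 + 3/40600) - 444464) = sqrt(30784953/40600 - 444464) = sqrt(-18014453447/40600) = I*sqrt(7313868099482)/4060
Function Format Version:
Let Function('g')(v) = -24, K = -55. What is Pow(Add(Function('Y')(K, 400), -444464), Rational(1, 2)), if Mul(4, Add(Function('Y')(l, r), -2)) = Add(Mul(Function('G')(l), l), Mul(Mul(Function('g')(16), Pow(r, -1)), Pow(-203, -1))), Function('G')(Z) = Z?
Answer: Mul(Rational(1, 4060), I, Pow(7313868099482, Rational(1, 2))) ≈ Mul(666.11, I)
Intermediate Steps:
Function('Y')(l, r) = Add(2, Mul(Rational(1, 4), Pow(l, 2)), Mul(Rational(6, 203), Pow(r, -1))) (Function('Y')(l, r) = Add(2, Mul(Rational(1, 4), Add(Mul(l, l), Mul(Mul(-24, Pow(r, -1)), Pow(-203, -1))))) = Add(2, Mul(Rational(1, 4), Add(Pow(l, 2), Mul(Mul(-24, Pow(r, -1)), Rational(-1, 203))))) = Add(2, Mul(Rational(1, 4), Add(Pow(l, 2), Mul(Rational(24, 203), Pow(r, -1))))) = Add(2, Add(Mul(Rational(1, 4), Pow(l, 2)), Mul(Rational(6, 203), Pow(r, -1)))) = Add(2, Mul(Rational(1, 4), Pow(l, 2)), Mul(Rational(6, 203), Pow(r, -1))))
Pow(Add(Function('Y')(K, 400), -444464), Rational(1, 2)) = Pow(Add(Add(2, Mul(Rational(1, 4), Pow(-55, 2)), Mul(Rational(6, 203), Pow(400, -1))), -444464), Rational(1, 2)) = Pow(Add(Add(2, Mul(Rational(1, 4), 3025), Mul(Rational(6, 203), Rational(1, 400))), -444464), Rational(1, 2)) = Pow(Add(Add(2, Rational(3025, 4), Rational(3, 40600)), -444464), Rational(1, 2)) = Pow(Add(Rational(30784953, 40600), -444464), Rational(1, 2)) = Pow(Rational(-18014453447, 40600), Rational(1, 2)) = Mul(Rational(1, 4060), I, Pow(7313868099482, Rational(1, 2)))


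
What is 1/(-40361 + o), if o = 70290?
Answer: 1/29929 ≈ 3.3412e-5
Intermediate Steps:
1/(-40361 + o) = 1/(-40361 + 70290) = 1/29929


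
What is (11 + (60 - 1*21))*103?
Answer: 5150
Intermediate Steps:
(11 + (60 - 1*21))*103 = (11 + (60 - 21))*103 = (11 + 39)*103 = 50*103 = 5150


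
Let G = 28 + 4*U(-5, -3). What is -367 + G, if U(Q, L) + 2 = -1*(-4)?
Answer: -331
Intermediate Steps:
U(Q, L) = 2 (U(Q, L) = -2 - 1*(-4) = -2 + 4 = 2)
G = 36 (G = 28 + 4*2 = 28 + 8 = 36)
-367 + G = -367 + 36 = -331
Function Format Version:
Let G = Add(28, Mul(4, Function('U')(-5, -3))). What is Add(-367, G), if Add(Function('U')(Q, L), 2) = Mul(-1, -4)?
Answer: -331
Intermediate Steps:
Function('U')(Q, L) = 2 (Function('U')(Q, L) = Add(-2, Mul(-1, -4)) = Add(-2, 4) = 2)
G = 36 (G = Add(28, Mul(4, 2)) = Add(28, 8) = 36)
Add(-367, G) = Add(-367, 36) = -331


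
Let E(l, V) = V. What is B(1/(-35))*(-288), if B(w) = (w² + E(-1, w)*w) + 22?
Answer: -7762176/1225 ≈ -6336.5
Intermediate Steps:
B(w) = 22 + 2*w² (B(w) = (w² + w*w) + 22 = (w² + w²) + 22 = 2*w² + 22 = 22 + 2*w²)
B(1/(-35))*(-288) = (22 + 2*(1/(-35))²)*(-288) = (22 + 2*(-1/35)²)*(-288) = (22 + 2*(1/1225))*(-288) = (22 + 2/1225)*(-288) = (26952/1225)*(-288) = -7762176/1225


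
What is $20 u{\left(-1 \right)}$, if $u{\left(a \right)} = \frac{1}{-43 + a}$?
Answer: $- \frac{5}{11} \approx -0.45455$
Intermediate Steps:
$20 u{\left(-1 \right)} = \frac{20}{-43 - 1} = \frac{20}{-44} = 20 \left(- \frac{1}{44}\right) = - \frac{5}{11}$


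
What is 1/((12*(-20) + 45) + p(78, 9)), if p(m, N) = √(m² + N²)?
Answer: -13/2124 - √685/10620 ≈ -0.0085850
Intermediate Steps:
p(m, N) = √(N² + m²)
1/((12*(-20) + 45) + p(78, 9)) = 1/((12*(-20) + 45) + √(9² + 78²)) = 1/((-240 + 45) + √(81 + 6084)) = 1/(-195 + √6165) = 1/(-195 + 3*√685)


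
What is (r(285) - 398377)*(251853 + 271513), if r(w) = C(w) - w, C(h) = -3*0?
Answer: -208646136292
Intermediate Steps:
C(h) = 0
r(w) = -w (r(w) = 0 - w = -w)
(r(285) - 398377)*(251853 + 271513) = (-1*285 - 398377)*(251853 + 271513) = (-285 - 398377)*523366 = -398662*523366 = -208646136292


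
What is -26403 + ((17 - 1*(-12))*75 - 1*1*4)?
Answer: -24232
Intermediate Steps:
-26403 + ((17 - 1*(-12))*75 - 1*1*4) = -26403 + ((17 + 12)*75 - 1*4) = -26403 + (29*75 - 4) = -26403 + (2175 - 4) = -26403 + 2171 = -24232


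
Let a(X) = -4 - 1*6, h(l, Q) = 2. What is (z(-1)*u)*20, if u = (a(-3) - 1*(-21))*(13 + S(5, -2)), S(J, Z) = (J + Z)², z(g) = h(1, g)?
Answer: 9680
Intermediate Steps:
z(g) = 2
a(X) = -10 (a(X) = -4 - 6 = -10)
u = 242 (u = (-10 - 1*(-21))*(13 + (5 - 2)²) = (-10 + 21)*(13 + 3²) = 11*(13 + 9) = 11*22 = 242)
(z(-1)*u)*20 = (2*242)*20 = 484*20 = 9680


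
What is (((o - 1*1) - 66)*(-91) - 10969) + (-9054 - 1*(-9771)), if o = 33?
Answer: -7158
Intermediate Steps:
(((o - 1*1) - 66)*(-91) - 10969) + (-9054 - 1*(-9771)) = (((33 - 1*1) - 66)*(-91) - 10969) + (-9054 - 1*(-9771)) = (((33 - 1) - 66)*(-91) - 10969) + (-9054 + 9771) = ((32 - 66)*(-91) - 10969) + 717 = (-34*(-91) - 10969) + 717 = (3094 - 10969) + 717 = -7875 + 717 = -7158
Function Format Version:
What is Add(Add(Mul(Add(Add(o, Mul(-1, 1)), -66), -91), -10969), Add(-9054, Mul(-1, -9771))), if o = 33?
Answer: -7158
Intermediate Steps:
Add(Add(Mul(Add(Add(o, Mul(-1, 1)), -66), -91), -10969), Add(-9054, Mul(-1, -9771))) = Add(Add(Mul(Add(Add(33, Mul(-1, 1)), -66), -91), -10969), Add(-9054, Mul(-1, -9771))) = Add(Add(Mul(Add(Add(33, -1), -66), -91), -10969), Add(-9054, 9771)) = Add(Add(Mul(Add(32, -66), -91), -10969), 717) = Add(Add(Mul(-34, -91), -10969), 717) = Add(Add(3094, -10969), 717) = Add(-7875, 717) = -7158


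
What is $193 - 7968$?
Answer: $-7775$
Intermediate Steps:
$193 - 7968 = -7775$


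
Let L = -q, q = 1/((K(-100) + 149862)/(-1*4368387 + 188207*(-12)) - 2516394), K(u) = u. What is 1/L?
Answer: 16675818572936/6626871 ≈ 2.5164e+6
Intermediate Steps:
q = -6626871/16675818572936 (q = 1/((-100 + 149862)/(-1*4368387 + 188207*(-12)) - 2516394) = 1/(149762/(-4368387 - 2258484) - 2516394) = 1/(149762/(-6626871) - 2516394) = 1/(149762*(-1/6626871) - 2516394) = 1/(-149762/6626871 - 2516394) = 1/(-16675818572936/6626871) = -6626871/16675818572936 ≈ -3.9739e-7)
L = 6626871/16675818572936 (L = -1*(-6626871/16675818572936) = 6626871/16675818572936 ≈ 3.9739e-7)
1/L = 1/(6626871/16675818572936) = 16675818572936/6626871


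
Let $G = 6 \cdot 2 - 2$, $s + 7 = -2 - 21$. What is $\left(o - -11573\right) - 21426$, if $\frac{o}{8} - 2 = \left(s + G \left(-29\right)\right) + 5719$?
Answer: $33355$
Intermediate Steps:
$s = -30$ ($s = -7 - 23 = -30$)
$G = 10$ ($G = 12 - 2 = 10$)
$o = 43208$ ($o = 16 + 8 \left(\left(-30 + 10 \left(-29\right)\right) + 5719\right) = 16 + 8 \left(\left(-30 - 290\right) + 5719\right) = 16 + 8 \left(-320 + 5719\right) = 16 + 8 \cdot 5399 = 16 + 43192 = 43208$)
$\left(o - -11573\right) - 21426 = \left(43208 - -11573\right) - 21426 = \left(43208 + 11573\right) - 21426 = 54781 - 21426 = 33355$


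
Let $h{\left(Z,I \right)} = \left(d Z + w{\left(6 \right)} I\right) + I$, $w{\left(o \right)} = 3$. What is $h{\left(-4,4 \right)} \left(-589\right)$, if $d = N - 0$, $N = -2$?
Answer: $-14136$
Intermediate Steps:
$d = -2$ ($d = -2 - 0 = -2 + 0 = -2$)
$h{\left(Z,I \right)} = - 2 Z + 4 I$ ($h{\left(Z,I \right)} = \left(- 2 Z + 3 I\right) + I = - 2 Z + 4 I$)
$h{\left(-4,4 \right)} \left(-589\right) = \left(\left(-2\right) \left(-4\right) + 4 \cdot 4\right) \left(-589\right) = \left(8 + 16\right) \left(-589\right) = 24 \left(-589\right) = -14136$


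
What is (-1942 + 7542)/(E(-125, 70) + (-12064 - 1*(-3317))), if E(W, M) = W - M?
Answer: -2800/4471 ≈ -0.62626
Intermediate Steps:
(-1942 + 7542)/(E(-125, 70) + (-12064 - 1*(-3317))) = (-1942 + 7542)/((-125 - 1*70) + (-12064 - 1*(-3317))) = 5600/((-125 - 70) + (-12064 + 3317)) = 5600/(-195 - 8747) = 5600/(-8942) = 5600*(-1/8942) = -2800/4471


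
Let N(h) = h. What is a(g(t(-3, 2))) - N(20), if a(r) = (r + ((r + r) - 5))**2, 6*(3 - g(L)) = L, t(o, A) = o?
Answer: 41/4 ≈ 10.250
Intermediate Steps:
g(L) = 3 - L/6
a(r) = (-5 + 3*r)**2 (a(r) = (r + (2*r - 5))**2 = (r + (-5 + 2*r))**2 = (-5 + 3*r)**2)
a(g(t(-3, 2))) - N(20) = (-5 + 3*(3 - 1/6*(-3)))**2 - 1*20 = (-5 + 3*(3 + 1/2))**2 - 20 = (-5 + 3*(7/2))**2 - 20 = (-5 + 21/2)**2 - 20 = (11/2)**2 - 20 = 121/4 - 20 = 41/4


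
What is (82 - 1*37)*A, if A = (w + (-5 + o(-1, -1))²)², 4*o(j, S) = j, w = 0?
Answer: 8751645/256 ≈ 34186.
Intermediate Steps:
o(j, S) = j/4
A = 194481/256 (A = (0 + (-5 + (¼)*(-1))²)² = (0 + (-5 - ¼)²)² = (0 + (-21/4)²)² = (0 + 441/16)² = (441/16)² = 194481/256 ≈ 759.69)
(82 - 1*37)*A = (82 - 1*37)*(194481/256) = (82 - 37)*(194481/256) = 45*(194481/256) = 8751645/256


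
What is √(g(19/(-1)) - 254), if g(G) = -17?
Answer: I*√271 ≈ 16.462*I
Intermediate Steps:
√(g(19/(-1)) - 254) = √(-17 - 254) = √(-271) = I*√271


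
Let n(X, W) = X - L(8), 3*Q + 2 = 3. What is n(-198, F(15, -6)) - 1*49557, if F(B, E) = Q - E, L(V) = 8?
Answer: -49763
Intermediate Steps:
Q = ⅓ (Q = -⅔ + (⅓)*3 = -⅔ + 1 = ⅓ ≈ 0.33333)
F(B, E) = ⅓ - E
n(X, W) = -8 + X (n(X, W) = X - 1*8 = X - 8 = -8 + X)
n(-198, F(15, -6)) - 1*49557 = (-8 - 198) - 1*49557 = -206 - 49557 = -49763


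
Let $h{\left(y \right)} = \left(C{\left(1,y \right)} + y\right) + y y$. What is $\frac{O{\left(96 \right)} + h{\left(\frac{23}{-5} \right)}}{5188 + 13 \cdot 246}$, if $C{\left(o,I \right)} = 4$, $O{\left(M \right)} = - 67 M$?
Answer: $- \frac{11449}{14975} \approx -0.76454$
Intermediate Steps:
$h{\left(y \right)} = 4 + y + y^{2}$ ($h{\left(y \right)} = \left(4 + y\right) + y y = \left(4 + y\right) + y^{2} = 4 + y + y^{2}$)
$\frac{O{\left(96 \right)} + h{\left(\frac{23}{-5} \right)}}{5188 + 13 \cdot 246} = \frac{\left(-67\right) 96 + \left(4 + \frac{23}{-5} + \left(\frac{23}{-5}\right)^{2}\right)}{5188 + 13 \cdot 246} = \frac{-6432 + \left(4 + 23 \left(- \frac{1}{5}\right) + \left(23 \left(- \frac{1}{5}\right)\right)^{2}\right)}{5188 + 3198} = \frac{-6432 + \left(4 - \frac{23}{5} + \left(- \frac{23}{5}\right)^{2}\right)}{8386} = \left(-6432 + \left(4 - \frac{23}{5} + \frac{529}{25}\right)\right) \frac{1}{8386} = \left(-6432 + \frac{514}{25}\right) \frac{1}{8386} = \left(- \frac{160286}{25}\right) \frac{1}{8386} = - \frac{11449}{14975}$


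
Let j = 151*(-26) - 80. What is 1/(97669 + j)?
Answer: 1/93663 ≈ 1.0677e-5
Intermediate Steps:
j = -4006 (j = -3926 - 80 = -4006)
1/(97669 + j) = 1/(97669 - 4006) = 1/93663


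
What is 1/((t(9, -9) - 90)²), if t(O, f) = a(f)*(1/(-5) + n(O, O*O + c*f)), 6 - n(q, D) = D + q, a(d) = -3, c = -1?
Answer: 25/898704 ≈ 2.7818e-5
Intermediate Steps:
n(q, D) = 6 - D - q (n(q, D) = 6 - (D + q) = 6 + (-D - q) = 6 - D - q)
t(O, f) = -87/5 - 3*f + 3*O + 3*O² (t(O, f) = -3*(1/(-5) + (6 - (O*O - f) - O)) = -3*(-⅕ + (6 - (O² - f) - O)) = -3*(-⅕ + (6 + (f - O²) - O)) = -3*(-⅕ + (6 + f - O - O²)) = -3*(29/5 + f - O - O²) = -87/5 - 3*f + 3*O + 3*O²)
1/((t(9, -9) - 90)²) = 1/(((-87/5 - 3*(-9) + 3*9 + 3*9²) - 90)²) = 1/(((-87/5 + 27 + 27 + 3*81) - 90)²) = 1/(((-87/5 + 27 + 27 + 243) - 90)²) = 1/((1398/5 - 90)²) = 1/((948/5)²) = 1/(898704/25) = 25/898704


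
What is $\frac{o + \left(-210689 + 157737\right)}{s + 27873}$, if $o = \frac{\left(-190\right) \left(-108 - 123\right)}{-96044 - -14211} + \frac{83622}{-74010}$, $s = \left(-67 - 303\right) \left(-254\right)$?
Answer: $- \frac{2813261216949}{6473665443785} \approx -0.43457$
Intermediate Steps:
$s = 93980$ ($s = \left(-370\right) \left(-254\right) = 93980$)
$o = - \frac{88520509}{53126845}$ ($o = \frac{\left(-190\right) \left(-231\right)}{-96044 + 14211} + 83622 \left(- \frac{1}{74010}\right) = \frac{43890}{-81833} - \frac{13937}{12335} = 43890 \left(- \frac{1}{81833}\right) - \frac{13937}{12335} = - \frac{2310}{4307} - \frac{13937}{12335} = - \frac{88520509}{53126845} \approx -1.6662$)
$\frac{o + \left(-210689 + 157737\right)}{s + 27873} = \frac{- \frac{88520509}{53126845} + \left(-210689 + 157737\right)}{93980 + 27873} = \frac{- \frac{88520509}{53126845} - 52952}{121853} = \left(- \frac{2813261216949}{53126845}\right) \frac{1}{121853} = - \frac{2813261216949}{6473665443785}$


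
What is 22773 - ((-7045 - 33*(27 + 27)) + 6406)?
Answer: 25194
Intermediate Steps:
22773 - ((-7045 - 33*(27 + 27)) + 6406) = 22773 - ((-7045 - 33*54) + 6406) = 22773 - ((-7045 - 1782) + 6406) = 22773 - (-8827 + 6406) = 22773 - 1*(-2421) = 22773 + 2421 = 25194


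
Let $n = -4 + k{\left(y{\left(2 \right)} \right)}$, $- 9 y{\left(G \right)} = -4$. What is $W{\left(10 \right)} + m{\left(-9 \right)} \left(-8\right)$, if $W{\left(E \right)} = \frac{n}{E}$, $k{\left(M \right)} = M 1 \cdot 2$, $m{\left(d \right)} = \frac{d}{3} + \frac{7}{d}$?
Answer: $\frac{1346}{45} \approx 29.911$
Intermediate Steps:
$m{\left(d \right)} = \frac{7}{d} + \frac{d}{3}$ ($m{\left(d \right)} = d \frac{1}{3} + \frac{7}{d} = \frac{d}{3} + \frac{7}{d} = \frac{7}{d} + \frac{d}{3}$)
$y{\left(G \right)} = \frac{4}{9}$ ($y{\left(G \right)} = \left(- \frac{1}{9}\right) \left(-4\right) = \frac{4}{9}$)
$k{\left(M \right)} = 2 M$ ($k{\left(M \right)} = M 2 = 2 M$)
$n = - \frac{28}{9}$ ($n = -4 + 2 \cdot \frac{4}{9} = -4 + \frac{8}{9} = - \frac{28}{9} \approx -3.1111$)
$W{\left(E \right)} = - \frac{28}{9 E}$
$W{\left(10 \right)} + m{\left(-9 \right)} \left(-8\right) = - \frac{28}{9 \cdot 10} + \left(\frac{7}{-9} + \frac{1}{3} \left(-9\right)\right) \left(-8\right) = \left(- \frac{28}{9}\right) \frac{1}{10} + \left(7 \left(- \frac{1}{9}\right) - 3\right) \left(-8\right) = - \frac{14}{45} + \left(- \frac{7}{9} - 3\right) \left(-8\right) = - \frac{14}{45} - - \frac{272}{9} = - \frac{14}{45} + \frac{272}{9} = \frac{1346}{45}$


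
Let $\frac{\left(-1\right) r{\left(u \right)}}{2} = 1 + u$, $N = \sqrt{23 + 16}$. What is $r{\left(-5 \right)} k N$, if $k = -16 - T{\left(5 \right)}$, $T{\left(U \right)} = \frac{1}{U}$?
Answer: $- \frac{648 \sqrt{39}}{5} \approx -809.35$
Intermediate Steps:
$N = \sqrt{39} \approx 6.245$
$r{\left(u \right)} = -2 - 2 u$ ($r{\left(u \right)} = - 2 \left(1 + u\right) = -2 - 2 u$)
$k = - \frac{81}{5}$ ($k = -16 - \frac{1}{5} = - \frac{81}{5} \approx -16.2$)
$r{\left(-5 \right)} k N = \left(-2 - -10\right) \left(- \frac{81}{5}\right) \sqrt{39} = \left(-2 + 10\right) \left(- \frac{81}{5}\right) \sqrt{39} = 8 \left(- \frac{81}{5}\right) \sqrt{39} = - \frac{648 \sqrt{39}}{5}$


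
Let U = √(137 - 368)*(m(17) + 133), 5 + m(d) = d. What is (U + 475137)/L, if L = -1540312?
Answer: -475137/1540312 - 145*I*√231/1540312 ≈ -0.30847 - 0.0014308*I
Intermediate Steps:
m(d) = -5 + d
U = 145*I*√231 (U = √(137 - 368)*((-5 + 17) + 133) = √(-231)*(12 + 133) = (I*√231)*145 = 145*I*√231 ≈ 2203.8*I)
(U + 475137)/L = (145*I*√231 + 475137)/(-1540312) = (475137 + 145*I*√231)*(-1/1540312) = -475137/1540312 - 145*I*√231/1540312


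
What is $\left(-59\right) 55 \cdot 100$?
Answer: $-324500$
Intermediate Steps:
$\left(-59\right) 55 \cdot 100 = \left(-3245\right) 100 = -324500$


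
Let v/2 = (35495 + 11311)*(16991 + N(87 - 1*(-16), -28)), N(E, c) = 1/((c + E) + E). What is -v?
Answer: -141560019594/89 ≈ -1.5906e+9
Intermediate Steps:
N(E, c) = 1/(c + 2*E) (N(E, c) = 1/((E + c) + E) = 1/(c + 2*E))
v = 141560019594/89 (v = 2*((35495 + 11311)*(16991 + 1/(-28 + 2*(87 - 1*(-16))))) = 2*(46806*(16991 + 1/(-28 + 2*(87 + 16)))) = 2*(46806*(16991 + 1/(-28 + 2*103))) = 2*(46806*(16991 + 1/(-28 + 206))) = 2*(46806*(16991 + 1/178)) = 2*(46806*(3024399/178)) = 2*(70780009797/89) = 141560019594/89 ≈ 1.5906e+9)
-v = -1*141560019594/89 = -141560019594/89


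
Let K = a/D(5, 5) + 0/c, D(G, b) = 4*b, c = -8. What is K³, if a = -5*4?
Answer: -1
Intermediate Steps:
a = -20
K = -1 (K = -20/(4*5) + 0/(-8) = -20/20 + 0*(-⅛) = -20*1/20 + 0 = -1 + 0 = -1)
K³ = (-1)³ = -1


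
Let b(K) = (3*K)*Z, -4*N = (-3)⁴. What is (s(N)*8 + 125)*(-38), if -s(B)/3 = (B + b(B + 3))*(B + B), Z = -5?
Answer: -8813986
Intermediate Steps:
N = -81/4 (N = -¼*(-3)⁴ = -¼*81 = -81/4 ≈ -20.250)
b(K) = -15*K (b(K) = (3*K)*(-5) = -15*K)
s(B) = -6*B*(-45 - 14*B) (s(B) = -3*(B - 15*(B + 3))*(B + B) = -3*(B - 15*(3 + B))*2*B = -3*(B + (-45 - 15*B))*2*B = -3*(-45 - 14*B)*2*B = -6*B*(-45 - 14*B))
(s(N)*8 + 125)*(-38) = ((6*(-81/4)*(45 + 14*(-81/4)))*8 + 125)*(-38) = ((6*(-81/4)*(45 - 567/2))*8 + 125)*(-38) = ((6*(-81/4)*(-477/2))*8 + 125)*(-38) = ((115911/4)*8 + 125)*(-38) = (231822 + 125)*(-38) = 231947*(-38) = -8813986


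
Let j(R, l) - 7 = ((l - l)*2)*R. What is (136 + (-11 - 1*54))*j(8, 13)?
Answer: 497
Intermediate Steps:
j(R, l) = 7 (j(R, l) = 7 + ((l - l)*2)*R = 7 + (0*2)*R = 7 + 0*R = 7 + 0 = 7)
(136 + (-11 - 1*54))*j(8, 13) = (136 + (-11 - 1*54))*7 = (136 + (-11 - 54))*7 = (136 - 65)*7 = 71*7 = 497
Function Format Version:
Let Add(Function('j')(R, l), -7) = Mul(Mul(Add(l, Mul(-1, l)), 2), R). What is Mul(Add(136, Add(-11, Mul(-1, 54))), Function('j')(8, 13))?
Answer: 497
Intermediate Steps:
Function('j')(R, l) = 7 (Function('j')(R, l) = Add(7, Mul(Mul(Add(l, Mul(-1, l)), 2), R)) = Add(7, Mul(Mul(0, 2), R)) = Add(7, Mul(0, R)) = Add(7, 0) = 7)
Mul(Add(136, Add(-11, Mul(-1, 54))), Function('j')(8, 13)) = Mul(Add(136, Add(-11, Mul(-1, 54))), 7) = Mul(Add(136, Add(-11, -54)), 7) = Mul(Add(136, -65), 7) = Mul(71, 7) = 497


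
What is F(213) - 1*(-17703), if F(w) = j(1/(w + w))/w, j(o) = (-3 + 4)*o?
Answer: 1606334815/90738 ≈ 17703.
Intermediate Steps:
j(o) = o (j(o) = 1*o = o)
F(w) = 1/(2*w**2) (F(w) = 1/((w + w)*w) = 1/(((2*w))*w) = (1/(2*w))/w = 1/(2*w**2))
F(213) - 1*(-17703) = (1/2)/213**2 - 1*(-17703) = (1/2)*(1/45369) + 17703 = 1/90738 + 17703 = 1606334815/90738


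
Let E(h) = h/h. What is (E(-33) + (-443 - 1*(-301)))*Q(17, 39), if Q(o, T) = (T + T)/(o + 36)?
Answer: -10998/53 ≈ -207.51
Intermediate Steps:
Q(o, T) = 2*T/(36 + o) (Q(o, T) = (2*T)/(36 + o) = 2*T/(36 + o))
E(h) = 1
(E(-33) + (-443 - 1*(-301)))*Q(17, 39) = (1 + (-443 - 1*(-301)))*(2*39/(36 + 17)) = (1 + (-443 + 301))*(2*39/53) = (1 - 142)*(2*39*(1/53)) = -141*78/53 = -10998/53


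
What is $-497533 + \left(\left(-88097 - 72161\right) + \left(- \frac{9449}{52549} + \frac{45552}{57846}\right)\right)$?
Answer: $- \frac{333252997661820}{506624909} \approx -6.5779 \cdot 10^{5}$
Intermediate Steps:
$-497533 + \left(\left(-88097 - 72161\right) + \left(- \frac{9449}{52549} + \frac{45552}{57846}\right)\right) = -497533 + \left(-160258 + \left(\left(-9449\right) \frac{1}{52549} + 45552 \cdot \frac{1}{57846}\right)\right) = -497533 + \left(-160258 + \left(- \frac{9449}{52549} + \frac{7592}{9641}\right)\right) = -497533 + \left(-160258 + \frac{307854199}{506624909}\right) = -497533 - \frac{81190386812323}{506624909} = - \frac{333252997661820}{506624909}$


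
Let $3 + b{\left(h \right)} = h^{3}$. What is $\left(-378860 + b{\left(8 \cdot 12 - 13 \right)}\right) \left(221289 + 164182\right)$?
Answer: $74366607204$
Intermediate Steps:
$b{\left(h \right)} = -3 + h^{3}$
$\left(-378860 + b{\left(8 \cdot 12 - 13 \right)}\right) \left(221289 + 164182\right) = \left(-378860 - \left(3 - \left(8 \cdot 12 - 13\right)^{3}\right)\right) \left(221289 + 164182\right) = \left(-378860 - \left(3 - \left(96 - 13\right)^{3}\right)\right) 385471 = \left(-378860 - \left(3 - 83^{3}\right)\right) 385471 = \left(-378860 + \left(-3 + 571787\right)\right) 385471 = \left(-378860 + 571784\right) 385471 = 192924 \cdot 385471 = 74366607204$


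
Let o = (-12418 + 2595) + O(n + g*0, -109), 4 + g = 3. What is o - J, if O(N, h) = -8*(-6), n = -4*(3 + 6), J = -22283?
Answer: 12508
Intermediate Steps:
g = -1 (g = -4 + 3 = -1)
n = -36 (n = -4*9 = -36)
O(N, h) = 48
o = -9775 (o = (-12418 + 2595) + 48 = -9823 + 48 = -9775)
o - J = -9775 - 1*(-22283) = -9775 + 22283 = 12508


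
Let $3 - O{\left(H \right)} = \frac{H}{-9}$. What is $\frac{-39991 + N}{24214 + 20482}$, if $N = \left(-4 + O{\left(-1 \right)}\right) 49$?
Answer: $- \frac{360409}{402264} \approx -0.89595$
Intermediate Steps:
$O{\left(H \right)} = 3 + \frac{H}{9}$ ($O{\left(H \right)} = 3 - \frac{H}{-9} = 3 - H \left(- \frac{1}{9}\right) = 3 - - \frac{H}{9} = 3 + \frac{H}{9}$)
$N = - \frac{490}{9}$ ($N = \left(-4 + \left(3 + \frac{1}{9} \left(-1\right)\right)\right) 49 = \left(-4 + \left(3 - \frac{1}{9}\right)\right) 49 = \left(-4 + \frac{26}{9}\right) 49 = \left(- \frac{10}{9}\right) 49 = - \frac{490}{9} \approx -54.444$)
$\frac{-39991 + N}{24214 + 20482} = \frac{-39991 - \frac{490}{9}}{24214 + 20482} = - \frac{360409}{9 \cdot 44696} = \left(- \frac{360409}{9}\right) \frac{1}{44696} = - \frac{360409}{402264}$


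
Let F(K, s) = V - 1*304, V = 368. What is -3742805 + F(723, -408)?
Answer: -3742741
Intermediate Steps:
F(K, s) = 64 (F(K, s) = 368 - 1*304 = 368 - 304 = 64)
-3742805 + F(723, -408) = -3742805 + 64 = -3742741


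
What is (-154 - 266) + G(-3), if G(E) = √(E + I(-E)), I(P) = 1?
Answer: -420 + I*√2 ≈ -420.0 + 1.4142*I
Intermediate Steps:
G(E) = √(1 + E) (G(E) = √(E + 1) = √(1 + E))
(-154 - 266) + G(-3) = (-154 - 266) + √(1 - 3) = -420 + √(-2) = -420 + I*√2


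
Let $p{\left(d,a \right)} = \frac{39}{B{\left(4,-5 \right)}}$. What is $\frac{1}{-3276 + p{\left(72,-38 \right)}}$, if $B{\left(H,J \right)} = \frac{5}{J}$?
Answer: $- \frac{1}{3315} \approx -0.00030166$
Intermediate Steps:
$p{\left(d,a \right)} = -39$ ($p{\left(d,a \right)} = \frac{39}{5 \frac{1}{-5}} = \frac{39}{5 \left(- \frac{1}{5}\right)} = \frac{39}{-1} = 39 \left(-1\right) = -39$)
$\frac{1}{-3276 + p{\left(72,-38 \right)}} = \frac{1}{-3276 - 39} = \frac{1}{-3315} = - \frac{1}{3315}$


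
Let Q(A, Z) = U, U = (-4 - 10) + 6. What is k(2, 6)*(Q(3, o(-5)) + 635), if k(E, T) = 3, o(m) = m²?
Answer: 1881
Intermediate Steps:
U = -8 (U = -14 + 6 = -8)
Q(A, Z) = -8
k(2, 6)*(Q(3, o(-5)) + 635) = 3*(-8 + 635) = 3*627 = 1881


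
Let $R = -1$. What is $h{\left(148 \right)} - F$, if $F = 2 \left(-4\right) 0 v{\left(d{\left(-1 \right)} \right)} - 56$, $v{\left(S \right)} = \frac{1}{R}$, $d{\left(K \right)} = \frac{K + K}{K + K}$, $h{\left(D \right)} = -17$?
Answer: $39$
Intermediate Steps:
$d{\left(K \right)} = 1$ ($d{\left(K \right)} = \frac{2 K}{2 K} = 2 K \frac{1}{2 K} = 1$)
$v{\left(S \right)} = -1$ ($v{\left(S \right)} = \frac{1}{-1} = -1$)
$F = -56$ ($F = 2 \left(-4\right) 0 \left(-1\right) - 56 = \left(-8\right) 0 \left(-1\right) - 56 = 0 \left(-1\right) - 56 = 0 - 56 = -56$)
$h{\left(148 \right)} - F = -17 - -56 = -17 + 56 = 39$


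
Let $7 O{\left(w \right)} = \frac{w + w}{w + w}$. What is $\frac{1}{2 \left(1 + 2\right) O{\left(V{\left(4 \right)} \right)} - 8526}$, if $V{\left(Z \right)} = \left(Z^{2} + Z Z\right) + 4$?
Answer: $- \frac{7}{59676} \approx -0.0001173$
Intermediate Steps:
$V{\left(Z \right)} = 4 + 2 Z^{2}$ ($V{\left(Z \right)} = \left(Z^{2} + Z^{2}\right) + 4 = 2 Z^{2} + 4 = 4 + 2 Z^{2}$)
$O{\left(w \right)} = \frac{1}{7}$ ($O{\left(w \right)} = \frac{\left(w + w\right) \frac{1}{w + w}}{7} = \frac{2 w \frac{1}{2 w}}{7} = \frac{1}{7} \cdot 1 = \frac{1}{7}$)
$\frac{1}{2 \left(1 + 2\right) O{\left(V{\left(4 \right)} \right)} - 8526} = \frac{1}{2 \left(1 + 2\right) \frac{1}{7} - 8526} = \frac{1}{2 \cdot 3 \cdot \frac{1}{7} - 8526} = \frac{1}{6 \cdot \frac{1}{7} - 8526} = \frac{1}{\frac{6}{7} - 8526} = \frac{1}{- \frac{59676}{7}} = - \frac{7}{59676}$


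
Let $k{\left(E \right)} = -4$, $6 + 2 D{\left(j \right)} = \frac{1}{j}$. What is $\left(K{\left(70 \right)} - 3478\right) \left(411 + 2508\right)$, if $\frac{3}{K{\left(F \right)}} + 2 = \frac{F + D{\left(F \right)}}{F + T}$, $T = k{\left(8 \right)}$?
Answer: $- \frac{3424315874}{337} \approx -1.0161 \cdot 10^{7}$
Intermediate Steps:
$D{\left(j \right)} = -3 + \frac{1}{2 j}$
$T = -4$
$K{\left(F \right)} = \frac{3}{-2 + \frac{-3 + F + \frac{1}{2 F}}{-4 + F}}$ ($K{\left(F \right)} = \frac{3}{-2 + \frac{F - \left(3 - \frac{1}{2 F}\right)}{F - 4}} = \frac{3}{-2 + \frac{-3 + F + \frac{1}{2 F}}{-4 + F}}$)
$\left(K{\left(70 \right)} - 3478\right) \left(411 + 2508\right) = \left(6 \cdot 70 \frac{1}{1 + 2 \cdot 70 \left(5 - 70\right)} \left(-4 + 70\right) - 3478\right) \left(411 + 2508\right) = \left(6 \cdot 70 \frac{1}{1 + 2 \cdot 70 \left(5 - 70\right)} 66 - 3478\right) 2919 = \left(6 \cdot 70 \frac{1}{1 + 2 \cdot 70 \left(-65\right)} 66 - 3478\right) 2919 = \left(6 \cdot 70 \frac{1}{1 - 9100} \cdot 66 - 3478\right) 2919 = \left(6 \cdot 70 \frac{1}{-9099} \cdot 66 - 3478\right) 2919 = \left(6 \cdot 70 \left(- \frac{1}{9099}\right) 66 - 3478\right) 2919 = \left(- \frac{3080}{1011} - 3478\right) 2919 = \left(- \frac{3519338}{1011}\right) 2919 = - \frac{3424315874}{337}$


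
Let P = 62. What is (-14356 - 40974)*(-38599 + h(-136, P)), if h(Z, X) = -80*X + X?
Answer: 2406689010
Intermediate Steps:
h(Z, X) = -79*X
(-14356 - 40974)*(-38599 + h(-136, P)) = (-14356 - 40974)*(-38599 - 79*62) = -55330*(-38599 - 4898) = -55330*(-43497) = 2406689010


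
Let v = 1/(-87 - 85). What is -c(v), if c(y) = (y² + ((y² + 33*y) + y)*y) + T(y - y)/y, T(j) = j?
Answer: -6019/5088448 ≈ -0.0011829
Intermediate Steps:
v = -1/172 (v = 1/(-172) = -1/172 ≈ -0.0058140)
c(y) = y² + y*(y² + 34*y) (c(y) = (y² + ((y² + 33*y) + y)*y) + (y - y)/y = (y² + (y² + 34*y)*y) + 0/y = (y² + y*(y² + 34*y)) + 0 = y² + y*(y² + 34*y))
-c(v) = -(-1/172)²*(35 - 1/172) = -6019/(29584*172) = -1*6019/5088448 = -6019/5088448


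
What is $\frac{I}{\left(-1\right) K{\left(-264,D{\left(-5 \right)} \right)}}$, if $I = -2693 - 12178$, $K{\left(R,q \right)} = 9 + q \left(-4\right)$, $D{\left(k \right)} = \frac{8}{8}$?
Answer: $\frac{14871}{5} \approx 2974.2$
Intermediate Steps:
$D{\left(k \right)} = 1$ ($D{\left(k \right)} = 8 \cdot \frac{1}{8} = 1$)
$K{\left(R,q \right)} = 9 - 4 q$
$I = -14871$ ($I = -2693 - 12178 = -14871$)
$\frac{I}{\left(-1\right) K{\left(-264,D{\left(-5 \right)} \right)}} = - \frac{14871}{\left(-1\right) \left(9 - 4\right)} = - \frac{14871}{\left(-1\right) 5} = - \frac{14871}{-5} = \left(-14871\right) \left(- \frac{1}{5}\right) = \frac{14871}{5}$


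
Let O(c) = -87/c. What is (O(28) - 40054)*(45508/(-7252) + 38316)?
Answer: -77901254114069/50764 ≈ -1.5346e+9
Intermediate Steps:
(O(28) - 40054)*(45508/(-7252) + 38316) = (-87/28 - 40054)*(45508/(-7252) + 38316) = (-87*1/28 - 40054)*(45508*(-1/7252) + 38316) = (-87/28 - 40054)*(-11377/1813 + 38316) = -1121599/28*69455531/1813 = -77901254114069/50764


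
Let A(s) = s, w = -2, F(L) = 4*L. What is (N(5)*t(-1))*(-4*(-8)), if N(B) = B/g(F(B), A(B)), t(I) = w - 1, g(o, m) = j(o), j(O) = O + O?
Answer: -12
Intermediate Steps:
j(O) = 2*O
g(o, m) = 2*o
t(I) = -3 (t(I) = -2 - 1 = -3)
N(B) = ⅛ (N(B) = B/((2*(4*B))) = B/((8*B)) = B*(1/(8*B)) = ⅛)
(N(5)*t(-1))*(-4*(-8)) = ((⅛)*(-3))*(-4*(-8)) = -3/8*32 = -12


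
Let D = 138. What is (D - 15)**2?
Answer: 15129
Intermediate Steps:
(D - 15)**2 = (138 - 15)**2 = 123**2 = 15129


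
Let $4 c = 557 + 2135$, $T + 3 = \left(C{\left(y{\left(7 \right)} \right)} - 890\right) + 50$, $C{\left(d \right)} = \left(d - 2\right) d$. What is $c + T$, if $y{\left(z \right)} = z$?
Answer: $-135$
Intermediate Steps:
$C{\left(d \right)} = d \left(-2 + d\right)$ ($C{\left(d \right)} = \left(-2 + d\right) d = d \left(-2 + d\right)$)
$T = -808$ ($T = -3 + \left(\left(7 \left(-2 + 7\right) - 890\right) + 50\right) = -3 + \left(\left(7 \cdot 5 - 890\right) + 50\right) = -3 + \left(\left(35 - 890\right) + 50\right) = -3 + \left(-855 + 50\right) = -3 - 805 = -808$)
$c = 673$ ($c = \frac{557 + 2135}{4} = \frac{1}{4} \cdot 2692 = 673$)
$c + T = 673 - 808 = -135$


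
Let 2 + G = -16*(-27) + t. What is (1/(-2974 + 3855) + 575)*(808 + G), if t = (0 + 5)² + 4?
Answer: 641831792/881 ≈ 7.2853e+5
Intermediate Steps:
t = 29 (t = 5² + 4 = 25 + 4 = 29)
G = 459 (G = -2 + (-16*(-27) + 29) = -2 + (432 + 29) = -2 + 461 = 459)
(1/(-2974 + 3855) + 575)*(808 + G) = (1/(-2974 + 3855) + 575)*(808 + 459) = (1/881 + 575)*1267 = (506576/881)*1267 = 641831792/881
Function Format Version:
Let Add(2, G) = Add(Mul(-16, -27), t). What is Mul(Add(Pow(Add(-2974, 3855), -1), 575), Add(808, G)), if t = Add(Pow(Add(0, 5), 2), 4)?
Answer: Rational(641831792, 881) ≈ 7.2853e+5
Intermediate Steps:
t = 29 (t = Add(Pow(5, 2), 4) = Add(25, 4) = 29)
G = 459 (G = Add(-2, Add(Mul(-16, -27), 29)) = Add(-2, Add(432, 29)) = Add(-2, 461) = 459)
Mul(Add(Pow(Add(-2974, 3855), -1), 575), Add(808, G)) = Mul(Add(Pow(Add(-2974, 3855), -1), 575), Add(808, 459)) = Mul(Add(Pow(881, -1), 575), 1267) = Mul(Add(Rational(1, 881), 575), 1267) = Mul(Rational(506576, 881), 1267) = Rational(641831792, 881)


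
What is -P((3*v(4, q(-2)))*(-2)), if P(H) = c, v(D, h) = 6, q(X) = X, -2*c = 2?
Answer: 1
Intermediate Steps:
c = -1 (c = -½*2 = -1)
P(H) = -1
-P((3*v(4, q(-2)))*(-2)) = -1*(-1) = 1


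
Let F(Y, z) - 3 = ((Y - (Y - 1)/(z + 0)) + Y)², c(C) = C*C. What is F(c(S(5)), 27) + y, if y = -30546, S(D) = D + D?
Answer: 72034/9 ≈ 8003.8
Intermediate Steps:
S(D) = 2*D
c(C) = C²
F(Y, z) = 3 + (2*Y - (-1 + Y)/z)² (F(Y, z) = 3 + ((Y - (Y - 1)/(z + 0)) + Y)² = 3 + ((Y - (-1 + Y)/z) + Y)² = 3 + (2*Y - (-1 + Y)/z)²)
F(c(S(5)), 27) + y = (3 + (1 - (2*5)² + 2*(2*5)²*27)²/27²) - 30546 = (3 + (1 - 1*10² + 2*10²*27)²/729) - 30546 = (3 + (1 - 1*100 + 2*100*27)²/729) - 30546 = (3 + (1 - 100 + 5400)²/729) - 30546 = (3 + (1/729)*5301²) - 30546 = (3 + (1/729)*28100601) - 30546 = (3 + 346921/9) - 30546 = 346948/9 - 30546 = 72034/9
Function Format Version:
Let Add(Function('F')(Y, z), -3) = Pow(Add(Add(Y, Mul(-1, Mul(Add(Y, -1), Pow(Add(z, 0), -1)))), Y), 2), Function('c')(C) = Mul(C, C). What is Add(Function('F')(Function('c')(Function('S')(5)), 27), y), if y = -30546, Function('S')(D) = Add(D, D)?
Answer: Rational(72034, 9) ≈ 8003.8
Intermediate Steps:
Function('S')(D) = Mul(2, D)
Function('c')(C) = Pow(C, 2)
Function('F')(Y, z) = Add(3, Pow(Add(Mul(2, Y), Mul(-1, Pow(z, -1), Add(-1, Y))), 2)) (Function('F')(Y, z) = Add(3, Pow(Add(Add(Y, Mul(-1, Mul(Add(Y, -1), Pow(Add(z, 0), -1)))), Y), 2)) = Add(3, Pow(Add(Add(Y, Mul(-1, Mul(Add(-1, Y), Pow(z, -1)))), Y), 2)) = Add(3, Pow(Add(Add(Y, Mul(-1, Mul(Pow(z, -1), Add(-1, Y)))), Y), 2)) = Add(3, Pow(Add(Add(Y, Mul(-1, Pow(z, -1), Add(-1, Y))), Y), 2)) = Add(3, Pow(Add(Mul(2, Y), Mul(-1, Pow(z, -1), Add(-1, Y))), 2)))
Add(Function('F')(Function('c')(Function('S')(5)), 27), y) = Add(Add(3, Mul(Pow(27, -2), Pow(Add(1, Mul(-1, Pow(Mul(2, 5), 2)), Mul(2, Pow(Mul(2, 5), 2), 27)), 2))), -30546) = Add(Add(3, Mul(Rational(1, 729), Pow(Add(1, Mul(-1, Pow(10, 2)), Mul(2, Pow(10, 2), 27)), 2))), -30546) = Add(Add(3, Mul(Rational(1, 729), Pow(Add(1, Mul(-1, 100), Mul(2, 100, 27)), 2))), -30546) = Add(Add(3, Mul(Rational(1, 729), Pow(Add(1, -100, 5400), 2))), -30546) = Add(Add(3, Mul(Rational(1, 729), Pow(5301, 2))), -30546) = Add(Add(3, Mul(Rational(1, 729), 28100601)), -30546) = Add(Add(3, Rational(346921, 9)), -30546) = Add(Rational(346948, 9), -30546) = Rational(72034, 9)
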